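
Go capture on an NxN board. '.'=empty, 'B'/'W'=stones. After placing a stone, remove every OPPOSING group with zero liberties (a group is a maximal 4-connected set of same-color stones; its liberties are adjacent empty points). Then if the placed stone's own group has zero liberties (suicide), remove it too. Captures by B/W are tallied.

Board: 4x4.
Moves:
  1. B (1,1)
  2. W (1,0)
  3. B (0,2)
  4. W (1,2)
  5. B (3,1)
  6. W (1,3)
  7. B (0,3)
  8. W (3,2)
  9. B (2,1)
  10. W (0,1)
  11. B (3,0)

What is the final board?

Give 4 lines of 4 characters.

Move 1: B@(1,1) -> caps B=0 W=0
Move 2: W@(1,0) -> caps B=0 W=0
Move 3: B@(0,2) -> caps B=0 W=0
Move 4: W@(1,2) -> caps B=0 W=0
Move 5: B@(3,1) -> caps B=0 W=0
Move 6: W@(1,3) -> caps B=0 W=0
Move 7: B@(0,3) -> caps B=0 W=0
Move 8: W@(3,2) -> caps B=0 W=0
Move 9: B@(2,1) -> caps B=0 W=0
Move 10: W@(0,1) -> caps B=0 W=2
Move 11: B@(3,0) -> caps B=0 W=2

Answer: .W..
WBWW
.B..
BBW.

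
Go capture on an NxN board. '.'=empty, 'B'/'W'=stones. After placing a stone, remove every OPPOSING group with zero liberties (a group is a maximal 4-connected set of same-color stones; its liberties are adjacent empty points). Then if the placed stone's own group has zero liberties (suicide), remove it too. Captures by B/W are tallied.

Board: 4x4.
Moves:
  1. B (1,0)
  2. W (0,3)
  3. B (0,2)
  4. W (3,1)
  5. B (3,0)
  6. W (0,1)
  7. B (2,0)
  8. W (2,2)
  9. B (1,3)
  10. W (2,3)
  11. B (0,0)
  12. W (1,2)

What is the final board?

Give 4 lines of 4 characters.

Move 1: B@(1,0) -> caps B=0 W=0
Move 2: W@(0,3) -> caps B=0 W=0
Move 3: B@(0,2) -> caps B=0 W=0
Move 4: W@(3,1) -> caps B=0 W=0
Move 5: B@(3,0) -> caps B=0 W=0
Move 6: W@(0,1) -> caps B=0 W=0
Move 7: B@(2,0) -> caps B=0 W=0
Move 8: W@(2,2) -> caps B=0 W=0
Move 9: B@(1,3) -> caps B=1 W=0
Move 10: W@(2,3) -> caps B=1 W=0
Move 11: B@(0,0) -> caps B=1 W=0
Move 12: W@(1,2) -> caps B=1 W=0

Answer: BWB.
B.WB
B.WW
BW..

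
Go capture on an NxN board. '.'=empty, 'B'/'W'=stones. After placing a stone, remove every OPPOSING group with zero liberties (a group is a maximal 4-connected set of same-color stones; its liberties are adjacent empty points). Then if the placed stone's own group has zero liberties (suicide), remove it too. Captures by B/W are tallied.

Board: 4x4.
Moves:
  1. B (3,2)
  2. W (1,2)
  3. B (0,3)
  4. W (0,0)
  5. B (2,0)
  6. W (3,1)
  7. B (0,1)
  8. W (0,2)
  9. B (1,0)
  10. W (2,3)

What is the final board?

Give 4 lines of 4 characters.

Answer: .BWB
B.W.
B..W
.WB.

Derivation:
Move 1: B@(3,2) -> caps B=0 W=0
Move 2: W@(1,2) -> caps B=0 W=0
Move 3: B@(0,3) -> caps B=0 W=0
Move 4: W@(0,0) -> caps B=0 W=0
Move 5: B@(2,0) -> caps B=0 W=0
Move 6: W@(3,1) -> caps B=0 W=0
Move 7: B@(0,1) -> caps B=0 W=0
Move 8: W@(0,2) -> caps B=0 W=0
Move 9: B@(1,0) -> caps B=1 W=0
Move 10: W@(2,3) -> caps B=1 W=0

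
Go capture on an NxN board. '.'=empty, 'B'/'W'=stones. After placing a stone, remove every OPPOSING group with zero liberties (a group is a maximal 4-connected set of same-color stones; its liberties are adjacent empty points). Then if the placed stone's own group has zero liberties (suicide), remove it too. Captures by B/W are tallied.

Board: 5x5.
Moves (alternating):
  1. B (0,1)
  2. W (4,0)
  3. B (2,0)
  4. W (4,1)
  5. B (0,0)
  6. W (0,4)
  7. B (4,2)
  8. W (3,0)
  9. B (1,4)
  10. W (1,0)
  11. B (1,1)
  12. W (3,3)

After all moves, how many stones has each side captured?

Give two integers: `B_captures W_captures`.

Move 1: B@(0,1) -> caps B=0 W=0
Move 2: W@(4,0) -> caps B=0 W=0
Move 3: B@(2,0) -> caps B=0 W=0
Move 4: W@(4,1) -> caps B=0 W=0
Move 5: B@(0,0) -> caps B=0 W=0
Move 6: W@(0,4) -> caps B=0 W=0
Move 7: B@(4,2) -> caps B=0 W=0
Move 8: W@(3,0) -> caps B=0 W=0
Move 9: B@(1,4) -> caps B=0 W=0
Move 10: W@(1,0) -> caps B=0 W=0
Move 11: B@(1,1) -> caps B=1 W=0
Move 12: W@(3,3) -> caps B=1 W=0

Answer: 1 0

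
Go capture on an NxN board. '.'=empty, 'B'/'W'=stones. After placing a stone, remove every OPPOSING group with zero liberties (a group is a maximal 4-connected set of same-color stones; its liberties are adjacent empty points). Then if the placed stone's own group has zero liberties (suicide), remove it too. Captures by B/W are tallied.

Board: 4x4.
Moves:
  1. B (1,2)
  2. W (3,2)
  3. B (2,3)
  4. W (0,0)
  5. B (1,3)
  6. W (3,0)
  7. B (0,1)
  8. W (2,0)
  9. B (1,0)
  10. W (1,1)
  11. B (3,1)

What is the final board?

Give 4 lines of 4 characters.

Answer: .B..
BWBB
W..B
WBW.

Derivation:
Move 1: B@(1,2) -> caps B=0 W=0
Move 2: W@(3,2) -> caps B=0 W=0
Move 3: B@(2,3) -> caps B=0 W=0
Move 4: W@(0,0) -> caps B=0 W=0
Move 5: B@(1,3) -> caps B=0 W=0
Move 6: W@(3,0) -> caps B=0 W=0
Move 7: B@(0,1) -> caps B=0 W=0
Move 8: W@(2,0) -> caps B=0 W=0
Move 9: B@(1,0) -> caps B=1 W=0
Move 10: W@(1,1) -> caps B=1 W=0
Move 11: B@(3,1) -> caps B=1 W=0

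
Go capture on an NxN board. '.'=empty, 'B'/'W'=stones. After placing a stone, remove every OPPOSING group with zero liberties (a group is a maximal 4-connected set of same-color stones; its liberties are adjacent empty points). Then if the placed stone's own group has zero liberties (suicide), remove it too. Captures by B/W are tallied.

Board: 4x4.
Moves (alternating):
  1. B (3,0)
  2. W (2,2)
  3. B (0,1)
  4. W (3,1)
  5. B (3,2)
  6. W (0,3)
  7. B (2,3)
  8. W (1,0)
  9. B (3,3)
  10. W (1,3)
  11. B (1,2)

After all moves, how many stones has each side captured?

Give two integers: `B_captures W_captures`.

Answer: 0 3

Derivation:
Move 1: B@(3,0) -> caps B=0 W=0
Move 2: W@(2,2) -> caps B=0 W=0
Move 3: B@(0,1) -> caps B=0 W=0
Move 4: W@(3,1) -> caps B=0 W=0
Move 5: B@(3,2) -> caps B=0 W=0
Move 6: W@(0,3) -> caps B=0 W=0
Move 7: B@(2,3) -> caps B=0 W=0
Move 8: W@(1,0) -> caps B=0 W=0
Move 9: B@(3,3) -> caps B=0 W=0
Move 10: W@(1,3) -> caps B=0 W=3
Move 11: B@(1,2) -> caps B=0 W=3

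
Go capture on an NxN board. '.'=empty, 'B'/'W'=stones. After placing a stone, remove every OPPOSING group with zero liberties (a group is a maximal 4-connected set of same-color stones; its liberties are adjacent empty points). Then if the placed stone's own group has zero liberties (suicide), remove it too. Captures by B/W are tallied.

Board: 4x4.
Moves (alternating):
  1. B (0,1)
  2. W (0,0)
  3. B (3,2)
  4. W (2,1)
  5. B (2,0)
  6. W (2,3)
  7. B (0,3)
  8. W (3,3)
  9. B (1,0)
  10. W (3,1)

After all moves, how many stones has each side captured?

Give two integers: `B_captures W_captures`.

Answer: 1 0

Derivation:
Move 1: B@(0,1) -> caps B=0 W=0
Move 2: W@(0,0) -> caps B=0 W=0
Move 3: B@(3,2) -> caps B=0 W=0
Move 4: W@(2,1) -> caps B=0 W=0
Move 5: B@(2,0) -> caps B=0 W=0
Move 6: W@(2,3) -> caps B=0 W=0
Move 7: B@(0,3) -> caps B=0 W=0
Move 8: W@(3,3) -> caps B=0 W=0
Move 9: B@(1,0) -> caps B=1 W=0
Move 10: W@(3,1) -> caps B=1 W=0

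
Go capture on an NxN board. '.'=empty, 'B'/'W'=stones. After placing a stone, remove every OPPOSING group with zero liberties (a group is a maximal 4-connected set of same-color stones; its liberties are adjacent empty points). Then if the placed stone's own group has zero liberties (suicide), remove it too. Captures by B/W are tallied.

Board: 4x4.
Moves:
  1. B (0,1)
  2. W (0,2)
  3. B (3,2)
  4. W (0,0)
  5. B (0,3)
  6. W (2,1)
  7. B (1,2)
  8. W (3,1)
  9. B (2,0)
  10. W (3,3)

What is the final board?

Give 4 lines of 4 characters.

Move 1: B@(0,1) -> caps B=0 W=0
Move 2: W@(0,2) -> caps B=0 W=0
Move 3: B@(3,2) -> caps B=0 W=0
Move 4: W@(0,0) -> caps B=0 W=0
Move 5: B@(0,3) -> caps B=0 W=0
Move 6: W@(2,1) -> caps B=0 W=0
Move 7: B@(1,2) -> caps B=1 W=0
Move 8: W@(3,1) -> caps B=1 W=0
Move 9: B@(2,0) -> caps B=1 W=0
Move 10: W@(3,3) -> caps B=1 W=0

Answer: WB.B
..B.
BW..
.WBW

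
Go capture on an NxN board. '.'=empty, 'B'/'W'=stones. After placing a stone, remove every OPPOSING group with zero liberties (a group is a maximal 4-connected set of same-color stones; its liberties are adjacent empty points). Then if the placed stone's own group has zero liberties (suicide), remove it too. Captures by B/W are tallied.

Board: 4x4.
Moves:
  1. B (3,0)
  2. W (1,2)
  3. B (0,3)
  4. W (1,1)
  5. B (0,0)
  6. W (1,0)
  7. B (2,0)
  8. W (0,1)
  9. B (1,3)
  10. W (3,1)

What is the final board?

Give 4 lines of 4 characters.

Move 1: B@(3,0) -> caps B=0 W=0
Move 2: W@(1,2) -> caps B=0 W=0
Move 3: B@(0,3) -> caps B=0 W=0
Move 4: W@(1,1) -> caps B=0 W=0
Move 5: B@(0,0) -> caps B=0 W=0
Move 6: W@(1,0) -> caps B=0 W=0
Move 7: B@(2,0) -> caps B=0 W=0
Move 8: W@(0,1) -> caps B=0 W=1
Move 9: B@(1,3) -> caps B=0 W=1
Move 10: W@(3,1) -> caps B=0 W=1

Answer: .W.B
WWWB
B...
BW..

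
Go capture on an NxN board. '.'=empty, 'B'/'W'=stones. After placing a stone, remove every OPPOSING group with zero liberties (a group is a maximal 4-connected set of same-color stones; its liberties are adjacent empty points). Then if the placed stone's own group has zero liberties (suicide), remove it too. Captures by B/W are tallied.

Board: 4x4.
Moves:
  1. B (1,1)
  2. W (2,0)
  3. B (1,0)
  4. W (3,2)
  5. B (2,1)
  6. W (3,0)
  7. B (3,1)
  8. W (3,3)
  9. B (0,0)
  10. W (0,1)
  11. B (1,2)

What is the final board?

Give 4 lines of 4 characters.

Answer: BW..
BBB.
.B..
.BWW

Derivation:
Move 1: B@(1,1) -> caps B=0 W=0
Move 2: W@(2,0) -> caps B=0 W=0
Move 3: B@(1,0) -> caps B=0 W=0
Move 4: W@(3,2) -> caps B=0 W=0
Move 5: B@(2,1) -> caps B=0 W=0
Move 6: W@(3,0) -> caps B=0 W=0
Move 7: B@(3,1) -> caps B=2 W=0
Move 8: W@(3,3) -> caps B=2 W=0
Move 9: B@(0,0) -> caps B=2 W=0
Move 10: W@(0,1) -> caps B=2 W=0
Move 11: B@(1,2) -> caps B=2 W=0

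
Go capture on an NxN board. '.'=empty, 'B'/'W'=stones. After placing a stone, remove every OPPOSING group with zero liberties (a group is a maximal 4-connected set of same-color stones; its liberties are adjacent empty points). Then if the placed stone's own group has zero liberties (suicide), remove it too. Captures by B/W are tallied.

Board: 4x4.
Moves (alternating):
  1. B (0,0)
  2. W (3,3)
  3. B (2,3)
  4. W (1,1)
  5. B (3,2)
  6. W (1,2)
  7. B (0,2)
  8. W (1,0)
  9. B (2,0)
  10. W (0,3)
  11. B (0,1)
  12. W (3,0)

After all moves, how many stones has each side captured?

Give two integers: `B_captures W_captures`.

Answer: 1 0

Derivation:
Move 1: B@(0,0) -> caps B=0 W=0
Move 2: W@(3,3) -> caps B=0 W=0
Move 3: B@(2,3) -> caps B=0 W=0
Move 4: W@(1,1) -> caps B=0 W=0
Move 5: B@(3,2) -> caps B=1 W=0
Move 6: W@(1,2) -> caps B=1 W=0
Move 7: B@(0,2) -> caps B=1 W=0
Move 8: W@(1,0) -> caps B=1 W=0
Move 9: B@(2,0) -> caps B=1 W=0
Move 10: W@(0,3) -> caps B=1 W=0
Move 11: B@(0,1) -> caps B=1 W=0
Move 12: W@(3,0) -> caps B=1 W=0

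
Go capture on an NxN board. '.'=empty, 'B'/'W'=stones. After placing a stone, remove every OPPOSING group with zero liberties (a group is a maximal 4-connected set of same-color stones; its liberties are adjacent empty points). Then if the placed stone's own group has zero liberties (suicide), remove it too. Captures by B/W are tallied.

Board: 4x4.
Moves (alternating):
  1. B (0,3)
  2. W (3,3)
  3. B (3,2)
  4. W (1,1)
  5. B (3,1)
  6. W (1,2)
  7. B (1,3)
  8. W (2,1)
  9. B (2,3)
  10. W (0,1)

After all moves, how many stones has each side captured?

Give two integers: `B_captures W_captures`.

Answer: 1 0

Derivation:
Move 1: B@(0,3) -> caps B=0 W=0
Move 2: W@(3,3) -> caps B=0 W=0
Move 3: B@(3,2) -> caps B=0 W=0
Move 4: W@(1,1) -> caps B=0 W=0
Move 5: B@(3,1) -> caps B=0 W=0
Move 6: W@(1,2) -> caps B=0 W=0
Move 7: B@(1,3) -> caps B=0 W=0
Move 8: W@(2,1) -> caps B=0 W=0
Move 9: B@(2,3) -> caps B=1 W=0
Move 10: W@(0,1) -> caps B=1 W=0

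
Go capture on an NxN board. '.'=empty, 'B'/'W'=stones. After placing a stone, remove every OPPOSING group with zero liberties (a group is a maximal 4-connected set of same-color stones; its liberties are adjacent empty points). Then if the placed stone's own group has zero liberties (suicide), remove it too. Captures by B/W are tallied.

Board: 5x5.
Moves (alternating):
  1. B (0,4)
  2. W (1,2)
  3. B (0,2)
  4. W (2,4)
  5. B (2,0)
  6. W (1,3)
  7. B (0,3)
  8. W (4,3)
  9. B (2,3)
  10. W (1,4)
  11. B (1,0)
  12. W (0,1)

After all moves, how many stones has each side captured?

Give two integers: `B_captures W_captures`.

Move 1: B@(0,4) -> caps B=0 W=0
Move 2: W@(1,2) -> caps B=0 W=0
Move 3: B@(0,2) -> caps B=0 W=0
Move 4: W@(2,4) -> caps B=0 W=0
Move 5: B@(2,0) -> caps B=0 W=0
Move 6: W@(1,3) -> caps B=0 W=0
Move 7: B@(0,3) -> caps B=0 W=0
Move 8: W@(4,3) -> caps B=0 W=0
Move 9: B@(2,3) -> caps B=0 W=0
Move 10: W@(1,4) -> caps B=0 W=0
Move 11: B@(1,0) -> caps B=0 W=0
Move 12: W@(0,1) -> caps B=0 W=3

Answer: 0 3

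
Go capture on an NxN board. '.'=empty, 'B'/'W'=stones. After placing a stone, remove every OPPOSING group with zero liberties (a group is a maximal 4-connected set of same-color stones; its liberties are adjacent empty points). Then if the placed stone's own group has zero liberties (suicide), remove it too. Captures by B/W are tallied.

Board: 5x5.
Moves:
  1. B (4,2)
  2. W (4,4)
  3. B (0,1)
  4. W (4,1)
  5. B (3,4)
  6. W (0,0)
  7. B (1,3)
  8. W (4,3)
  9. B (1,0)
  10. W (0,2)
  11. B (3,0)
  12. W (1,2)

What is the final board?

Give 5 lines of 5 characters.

Answer: .BW..
B.WB.
.....
B...B
.WBWW

Derivation:
Move 1: B@(4,2) -> caps B=0 W=0
Move 2: W@(4,4) -> caps B=0 W=0
Move 3: B@(0,1) -> caps B=0 W=0
Move 4: W@(4,1) -> caps B=0 W=0
Move 5: B@(3,4) -> caps B=0 W=0
Move 6: W@(0,0) -> caps B=0 W=0
Move 7: B@(1,3) -> caps B=0 W=0
Move 8: W@(4,3) -> caps B=0 W=0
Move 9: B@(1,0) -> caps B=1 W=0
Move 10: W@(0,2) -> caps B=1 W=0
Move 11: B@(3,0) -> caps B=1 W=0
Move 12: W@(1,2) -> caps B=1 W=0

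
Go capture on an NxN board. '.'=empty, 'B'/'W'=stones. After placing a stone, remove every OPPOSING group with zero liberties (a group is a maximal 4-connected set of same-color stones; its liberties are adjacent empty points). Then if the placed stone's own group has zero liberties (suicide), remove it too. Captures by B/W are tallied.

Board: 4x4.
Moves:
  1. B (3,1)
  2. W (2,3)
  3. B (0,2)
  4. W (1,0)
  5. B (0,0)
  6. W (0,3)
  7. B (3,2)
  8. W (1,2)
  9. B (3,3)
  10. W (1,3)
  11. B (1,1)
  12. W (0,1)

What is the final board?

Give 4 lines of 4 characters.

Move 1: B@(3,1) -> caps B=0 W=0
Move 2: W@(2,3) -> caps B=0 W=0
Move 3: B@(0,2) -> caps B=0 W=0
Move 4: W@(1,0) -> caps B=0 W=0
Move 5: B@(0,0) -> caps B=0 W=0
Move 6: W@(0,3) -> caps B=0 W=0
Move 7: B@(3,2) -> caps B=0 W=0
Move 8: W@(1,2) -> caps B=0 W=0
Move 9: B@(3,3) -> caps B=0 W=0
Move 10: W@(1,3) -> caps B=0 W=0
Move 11: B@(1,1) -> caps B=0 W=0
Move 12: W@(0,1) -> caps B=0 W=2

Answer: .W.W
WBWW
...W
.BBB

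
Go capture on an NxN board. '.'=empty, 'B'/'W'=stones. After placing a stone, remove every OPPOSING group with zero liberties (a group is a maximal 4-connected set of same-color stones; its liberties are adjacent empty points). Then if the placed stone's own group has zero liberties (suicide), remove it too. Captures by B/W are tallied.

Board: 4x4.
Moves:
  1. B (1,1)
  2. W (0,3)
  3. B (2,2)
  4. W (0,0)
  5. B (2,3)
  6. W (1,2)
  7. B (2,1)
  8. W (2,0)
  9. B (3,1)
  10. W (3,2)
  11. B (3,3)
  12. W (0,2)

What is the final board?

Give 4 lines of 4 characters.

Answer: W.WW
.BW.
WBBB
.B.B

Derivation:
Move 1: B@(1,1) -> caps B=0 W=0
Move 2: W@(0,3) -> caps B=0 W=0
Move 3: B@(2,2) -> caps B=0 W=0
Move 4: W@(0,0) -> caps B=0 W=0
Move 5: B@(2,3) -> caps B=0 W=0
Move 6: W@(1,2) -> caps B=0 W=0
Move 7: B@(2,1) -> caps B=0 W=0
Move 8: W@(2,0) -> caps B=0 W=0
Move 9: B@(3,1) -> caps B=0 W=0
Move 10: W@(3,2) -> caps B=0 W=0
Move 11: B@(3,3) -> caps B=1 W=0
Move 12: W@(0,2) -> caps B=1 W=0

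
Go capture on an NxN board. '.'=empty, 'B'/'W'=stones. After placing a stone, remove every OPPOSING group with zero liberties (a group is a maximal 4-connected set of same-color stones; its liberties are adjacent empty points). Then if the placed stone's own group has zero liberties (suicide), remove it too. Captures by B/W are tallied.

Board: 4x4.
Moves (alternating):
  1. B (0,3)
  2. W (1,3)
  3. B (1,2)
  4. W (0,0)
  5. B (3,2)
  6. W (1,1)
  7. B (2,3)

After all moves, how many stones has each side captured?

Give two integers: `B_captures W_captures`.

Move 1: B@(0,3) -> caps B=0 W=0
Move 2: W@(1,3) -> caps B=0 W=0
Move 3: B@(1,2) -> caps B=0 W=0
Move 4: W@(0,0) -> caps B=0 W=0
Move 5: B@(3,2) -> caps B=0 W=0
Move 6: W@(1,1) -> caps B=0 W=0
Move 7: B@(2,3) -> caps B=1 W=0

Answer: 1 0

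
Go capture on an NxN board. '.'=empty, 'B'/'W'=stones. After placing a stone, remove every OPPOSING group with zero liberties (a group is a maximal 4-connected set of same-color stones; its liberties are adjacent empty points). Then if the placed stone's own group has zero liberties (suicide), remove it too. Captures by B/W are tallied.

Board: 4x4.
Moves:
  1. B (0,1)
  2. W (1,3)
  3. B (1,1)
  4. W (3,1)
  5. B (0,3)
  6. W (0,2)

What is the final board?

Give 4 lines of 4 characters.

Answer: .BW.
.B.W
....
.W..

Derivation:
Move 1: B@(0,1) -> caps B=0 W=0
Move 2: W@(1,3) -> caps B=0 W=0
Move 3: B@(1,1) -> caps B=0 W=0
Move 4: W@(3,1) -> caps B=0 W=0
Move 5: B@(0,3) -> caps B=0 W=0
Move 6: W@(0,2) -> caps B=0 W=1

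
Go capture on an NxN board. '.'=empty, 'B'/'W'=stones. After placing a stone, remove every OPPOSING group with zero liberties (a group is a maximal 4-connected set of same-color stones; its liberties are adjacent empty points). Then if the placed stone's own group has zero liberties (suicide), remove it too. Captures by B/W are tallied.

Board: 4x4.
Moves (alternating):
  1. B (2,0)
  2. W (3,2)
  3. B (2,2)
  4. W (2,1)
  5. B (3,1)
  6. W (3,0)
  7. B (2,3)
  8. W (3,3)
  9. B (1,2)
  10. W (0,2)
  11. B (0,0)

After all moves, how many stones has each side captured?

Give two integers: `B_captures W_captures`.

Answer: 0 1

Derivation:
Move 1: B@(2,0) -> caps B=0 W=0
Move 2: W@(3,2) -> caps B=0 W=0
Move 3: B@(2,2) -> caps B=0 W=0
Move 4: W@(2,1) -> caps B=0 W=0
Move 5: B@(3,1) -> caps B=0 W=0
Move 6: W@(3,0) -> caps B=0 W=1
Move 7: B@(2,3) -> caps B=0 W=1
Move 8: W@(3,3) -> caps B=0 W=1
Move 9: B@(1,2) -> caps B=0 W=1
Move 10: W@(0,2) -> caps B=0 W=1
Move 11: B@(0,0) -> caps B=0 W=1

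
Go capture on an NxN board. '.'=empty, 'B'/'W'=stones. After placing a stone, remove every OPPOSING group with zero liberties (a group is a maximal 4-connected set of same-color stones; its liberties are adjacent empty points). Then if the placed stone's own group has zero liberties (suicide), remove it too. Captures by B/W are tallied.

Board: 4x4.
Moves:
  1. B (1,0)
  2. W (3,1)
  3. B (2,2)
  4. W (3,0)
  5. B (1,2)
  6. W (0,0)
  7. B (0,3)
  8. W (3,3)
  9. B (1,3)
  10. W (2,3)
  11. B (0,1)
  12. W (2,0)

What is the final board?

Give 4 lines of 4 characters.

Answer: .B.B
B.BB
W.BW
WW.W

Derivation:
Move 1: B@(1,0) -> caps B=0 W=0
Move 2: W@(3,1) -> caps B=0 W=0
Move 3: B@(2,2) -> caps B=0 W=0
Move 4: W@(3,0) -> caps B=0 W=0
Move 5: B@(1,2) -> caps B=0 W=0
Move 6: W@(0,0) -> caps B=0 W=0
Move 7: B@(0,3) -> caps B=0 W=0
Move 8: W@(3,3) -> caps B=0 W=0
Move 9: B@(1,3) -> caps B=0 W=0
Move 10: W@(2,3) -> caps B=0 W=0
Move 11: B@(0,1) -> caps B=1 W=0
Move 12: W@(2,0) -> caps B=1 W=0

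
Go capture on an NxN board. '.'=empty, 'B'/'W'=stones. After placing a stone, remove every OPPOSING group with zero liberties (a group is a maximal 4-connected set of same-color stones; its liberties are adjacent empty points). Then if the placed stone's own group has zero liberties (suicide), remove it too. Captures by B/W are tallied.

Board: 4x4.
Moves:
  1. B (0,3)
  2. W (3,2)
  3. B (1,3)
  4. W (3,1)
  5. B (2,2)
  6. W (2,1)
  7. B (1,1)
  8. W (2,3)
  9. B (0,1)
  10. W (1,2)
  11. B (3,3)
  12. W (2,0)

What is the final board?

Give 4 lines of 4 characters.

Answer: .B.B
.BWB
WW.W
.WW.

Derivation:
Move 1: B@(0,3) -> caps B=0 W=0
Move 2: W@(3,2) -> caps B=0 W=0
Move 3: B@(1,3) -> caps B=0 W=0
Move 4: W@(3,1) -> caps B=0 W=0
Move 5: B@(2,2) -> caps B=0 W=0
Move 6: W@(2,1) -> caps B=0 W=0
Move 7: B@(1,1) -> caps B=0 W=0
Move 8: W@(2,3) -> caps B=0 W=0
Move 9: B@(0,1) -> caps B=0 W=0
Move 10: W@(1,2) -> caps B=0 W=1
Move 11: B@(3,3) -> caps B=0 W=1
Move 12: W@(2,0) -> caps B=0 W=1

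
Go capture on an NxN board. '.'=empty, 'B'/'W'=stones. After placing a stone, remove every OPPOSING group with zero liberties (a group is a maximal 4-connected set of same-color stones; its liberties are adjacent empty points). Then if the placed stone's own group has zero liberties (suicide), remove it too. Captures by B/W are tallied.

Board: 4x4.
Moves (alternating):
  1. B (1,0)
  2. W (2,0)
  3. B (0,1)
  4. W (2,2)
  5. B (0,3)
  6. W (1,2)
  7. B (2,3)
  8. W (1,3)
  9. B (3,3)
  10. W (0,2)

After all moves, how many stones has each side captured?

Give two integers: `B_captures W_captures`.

Answer: 0 1

Derivation:
Move 1: B@(1,0) -> caps B=0 W=0
Move 2: W@(2,0) -> caps B=0 W=0
Move 3: B@(0,1) -> caps B=0 W=0
Move 4: W@(2,2) -> caps B=0 W=0
Move 5: B@(0,3) -> caps B=0 W=0
Move 6: W@(1,2) -> caps B=0 W=0
Move 7: B@(2,3) -> caps B=0 W=0
Move 8: W@(1,3) -> caps B=0 W=0
Move 9: B@(3,3) -> caps B=0 W=0
Move 10: W@(0,2) -> caps B=0 W=1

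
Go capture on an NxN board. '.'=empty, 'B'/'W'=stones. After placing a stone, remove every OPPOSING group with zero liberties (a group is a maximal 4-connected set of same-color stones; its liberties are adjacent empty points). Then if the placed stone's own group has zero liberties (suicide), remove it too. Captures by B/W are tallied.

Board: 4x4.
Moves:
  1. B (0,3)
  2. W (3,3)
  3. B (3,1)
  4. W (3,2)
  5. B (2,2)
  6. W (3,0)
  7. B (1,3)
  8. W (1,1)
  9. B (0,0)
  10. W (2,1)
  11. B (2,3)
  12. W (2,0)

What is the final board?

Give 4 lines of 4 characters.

Answer: B..B
.W.B
WWBB
W.WW

Derivation:
Move 1: B@(0,3) -> caps B=0 W=0
Move 2: W@(3,3) -> caps B=0 W=0
Move 3: B@(3,1) -> caps B=0 W=0
Move 4: W@(3,2) -> caps B=0 W=0
Move 5: B@(2,2) -> caps B=0 W=0
Move 6: W@(3,0) -> caps B=0 W=0
Move 7: B@(1,3) -> caps B=0 W=0
Move 8: W@(1,1) -> caps B=0 W=0
Move 9: B@(0,0) -> caps B=0 W=0
Move 10: W@(2,1) -> caps B=0 W=1
Move 11: B@(2,3) -> caps B=0 W=1
Move 12: W@(2,0) -> caps B=0 W=1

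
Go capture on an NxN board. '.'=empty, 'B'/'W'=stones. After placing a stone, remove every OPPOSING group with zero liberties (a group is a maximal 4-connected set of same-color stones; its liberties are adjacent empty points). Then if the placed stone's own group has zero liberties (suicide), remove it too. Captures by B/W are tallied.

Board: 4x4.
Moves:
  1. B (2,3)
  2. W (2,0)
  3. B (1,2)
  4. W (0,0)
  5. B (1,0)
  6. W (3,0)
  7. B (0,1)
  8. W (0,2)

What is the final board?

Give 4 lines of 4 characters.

Answer: .BW.
B.B.
W..B
W...

Derivation:
Move 1: B@(2,3) -> caps B=0 W=0
Move 2: W@(2,0) -> caps B=0 W=0
Move 3: B@(1,2) -> caps B=0 W=0
Move 4: W@(0,0) -> caps B=0 W=0
Move 5: B@(1,0) -> caps B=0 W=0
Move 6: W@(3,0) -> caps B=0 W=0
Move 7: B@(0,1) -> caps B=1 W=0
Move 8: W@(0,2) -> caps B=1 W=0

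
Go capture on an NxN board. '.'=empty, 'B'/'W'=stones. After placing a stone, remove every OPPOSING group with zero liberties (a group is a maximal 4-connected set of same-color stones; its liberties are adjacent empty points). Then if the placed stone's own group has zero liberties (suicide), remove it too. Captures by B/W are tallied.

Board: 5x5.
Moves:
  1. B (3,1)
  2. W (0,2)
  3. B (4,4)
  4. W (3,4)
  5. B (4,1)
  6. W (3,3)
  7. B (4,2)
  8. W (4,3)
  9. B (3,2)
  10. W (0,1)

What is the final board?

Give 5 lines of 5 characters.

Move 1: B@(3,1) -> caps B=0 W=0
Move 2: W@(0,2) -> caps B=0 W=0
Move 3: B@(4,4) -> caps B=0 W=0
Move 4: W@(3,4) -> caps B=0 W=0
Move 5: B@(4,1) -> caps B=0 W=0
Move 6: W@(3,3) -> caps B=0 W=0
Move 7: B@(4,2) -> caps B=0 W=0
Move 8: W@(4,3) -> caps B=0 W=1
Move 9: B@(3,2) -> caps B=0 W=1
Move 10: W@(0,1) -> caps B=0 W=1

Answer: .WW..
.....
.....
.BBWW
.BBW.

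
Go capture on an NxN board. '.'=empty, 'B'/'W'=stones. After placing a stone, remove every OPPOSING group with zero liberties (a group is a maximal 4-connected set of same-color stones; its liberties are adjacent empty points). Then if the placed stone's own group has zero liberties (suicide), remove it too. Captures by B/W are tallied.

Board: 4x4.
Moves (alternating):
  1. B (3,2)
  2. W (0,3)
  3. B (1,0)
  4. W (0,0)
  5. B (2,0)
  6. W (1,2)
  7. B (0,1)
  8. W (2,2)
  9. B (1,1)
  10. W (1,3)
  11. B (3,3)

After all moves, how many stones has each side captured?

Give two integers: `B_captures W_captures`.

Move 1: B@(3,2) -> caps B=0 W=0
Move 2: W@(0,3) -> caps B=0 W=0
Move 3: B@(1,0) -> caps B=0 W=0
Move 4: W@(0,0) -> caps B=0 W=0
Move 5: B@(2,0) -> caps B=0 W=0
Move 6: W@(1,2) -> caps B=0 W=0
Move 7: B@(0,1) -> caps B=1 W=0
Move 8: W@(2,2) -> caps B=1 W=0
Move 9: B@(1,1) -> caps B=1 W=0
Move 10: W@(1,3) -> caps B=1 W=0
Move 11: B@(3,3) -> caps B=1 W=0

Answer: 1 0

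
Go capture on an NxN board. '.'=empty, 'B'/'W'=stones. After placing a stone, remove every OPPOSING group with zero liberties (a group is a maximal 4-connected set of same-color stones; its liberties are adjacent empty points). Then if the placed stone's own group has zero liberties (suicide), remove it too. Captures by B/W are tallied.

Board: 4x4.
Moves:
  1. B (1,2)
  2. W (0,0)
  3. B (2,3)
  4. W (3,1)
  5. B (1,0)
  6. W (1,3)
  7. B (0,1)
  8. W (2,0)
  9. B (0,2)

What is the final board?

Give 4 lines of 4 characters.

Answer: .BB.
B.BW
W..B
.W..

Derivation:
Move 1: B@(1,2) -> caps B=0 W=0
Move 2: W@(0,0) -> caps B=0 W=0
Move 3: B@(2,3) -> caps B=0 W=0
Move 4: W@(3,1) -> caps B=0 W=0
Move 5: B@(1,0) -> caps B=0 W=0
Move 6: W@(1,3) -> caps B=0 W=0
Move 7: B@(0,1) -> caps B=1 W=0
Move 8: W@(2,0) -> caps B=1 W=0
Move 9: B@(0,2) -> caps B=1 W=0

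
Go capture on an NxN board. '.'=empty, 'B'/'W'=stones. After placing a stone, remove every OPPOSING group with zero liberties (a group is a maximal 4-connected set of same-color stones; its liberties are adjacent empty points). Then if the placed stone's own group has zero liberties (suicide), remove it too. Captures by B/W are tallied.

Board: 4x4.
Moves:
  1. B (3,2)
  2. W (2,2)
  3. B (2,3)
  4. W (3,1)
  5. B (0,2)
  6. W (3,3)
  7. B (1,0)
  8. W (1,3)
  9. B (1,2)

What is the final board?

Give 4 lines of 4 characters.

Move 1: B@(3,2) -> caps B=0 W=0
Move 2: W@(2,2) -> caps B=0 W=0
Move 3: B@(2,3) -> caps B=0 W=0
Move 4: W@(3,1) -> caps B=0 W=0
Move 5: B@(0,2) -> caps B=0 W=0
Move 6: W@(3,3) -> caps B=0 W=1
Move 7: B@(1,0) -> caps B=0 W=1
Move 8: W@(1,3) -> caps B=0 W=2
Move 9: B@(1,2) -> caps B=0 W=2

Answer: ..B.
B.BW
..W.
.W.W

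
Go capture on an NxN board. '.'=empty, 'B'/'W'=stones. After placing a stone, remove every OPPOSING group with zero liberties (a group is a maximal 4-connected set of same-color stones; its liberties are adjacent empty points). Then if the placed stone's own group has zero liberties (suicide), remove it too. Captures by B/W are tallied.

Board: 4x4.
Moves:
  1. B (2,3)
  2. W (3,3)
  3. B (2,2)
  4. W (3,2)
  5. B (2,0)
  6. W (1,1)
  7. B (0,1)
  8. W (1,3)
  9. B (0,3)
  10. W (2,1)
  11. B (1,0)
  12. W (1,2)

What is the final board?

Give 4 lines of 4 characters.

Move 1: B@(2,3) -> caps B=0 W=0
Move 2: W@(3,3) -> caps B=0 W=0
Move 3: B@(2,2) -> caps B=0 W=0
Move 4: W@(3,2) -> caps B=0 W=0
Move 5: B@(2,0) -> caps B=0 W=0
Move 6: W@(1,1) -> caps B=0 W=0
Move 7: B@(0,1) -> caps B=0 W=0
Move 8: W@(1,3) -> caps B=0 W=0
Move 9: B@(0,3) -> caps B=0 W=0
Move 10: W@(2,1) -> caps B=0 W=0
Move 11: B@(1,0) -> caps B=0 W=0
Move 12: W@(1,2) -> caps B=0 W=2

Answer: .B.B
BWWW
BW..
..WW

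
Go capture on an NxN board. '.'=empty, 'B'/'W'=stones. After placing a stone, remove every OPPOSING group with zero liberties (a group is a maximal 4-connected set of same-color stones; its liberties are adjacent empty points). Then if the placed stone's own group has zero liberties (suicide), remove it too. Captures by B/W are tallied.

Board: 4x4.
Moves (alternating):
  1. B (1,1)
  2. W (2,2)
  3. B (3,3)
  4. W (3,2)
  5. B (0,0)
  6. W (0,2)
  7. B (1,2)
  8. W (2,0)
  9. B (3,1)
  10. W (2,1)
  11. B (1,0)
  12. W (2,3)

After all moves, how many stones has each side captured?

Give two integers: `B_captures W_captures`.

Answer: 0 1

Derivation:
Move 1: B@(1,1) -> caps B=0 W=0
Move 2: W@(2,2) -> caps B=0 W=0
Move 3: B@(3,3) -> caps B=0 W=0
Move 4: W@(3,2) -> caps B=0 W=0
Move 5: B@(0,0) -> caps B=0 W=0
Move 6: W@(0,2) -> caps B=0 W=0
Move 7: B@(1,2) -> caps B=0 W=0
Move 8: W@(2,0) -> caps B=0 W=0
Move 9: B@(3,1) -> caps B=0 W=0
Move 10: W@(2,1) -> caps B=0 W=0
Move 11: B@(1,0) -> caps B=0 W=0
Move 12: W@(2,3) -> caps B=0 W=1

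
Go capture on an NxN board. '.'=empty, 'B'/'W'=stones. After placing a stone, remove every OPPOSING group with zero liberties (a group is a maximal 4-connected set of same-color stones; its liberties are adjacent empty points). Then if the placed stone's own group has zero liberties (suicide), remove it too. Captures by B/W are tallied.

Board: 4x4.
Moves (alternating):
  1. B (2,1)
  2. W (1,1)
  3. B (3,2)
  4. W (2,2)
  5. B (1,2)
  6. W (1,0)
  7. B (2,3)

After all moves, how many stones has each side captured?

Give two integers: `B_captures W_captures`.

Answer: 1 0

Derivation:
Move 1: B@(2,1) -> caps B=0 W=0
Move 2: W@(1,1) -> caps B=0 W=0
Move 3: B@(3,2) -> caps B=0 W=0
Move 4: W@(2,2) -> caps B=0 W=0
Move 5: B@(1,2) -> caps B=0 W=0
Move 6: W@(1,0) -> caps B=0 W=0
Move 7: B@(2,3) -> caps B=1 W=0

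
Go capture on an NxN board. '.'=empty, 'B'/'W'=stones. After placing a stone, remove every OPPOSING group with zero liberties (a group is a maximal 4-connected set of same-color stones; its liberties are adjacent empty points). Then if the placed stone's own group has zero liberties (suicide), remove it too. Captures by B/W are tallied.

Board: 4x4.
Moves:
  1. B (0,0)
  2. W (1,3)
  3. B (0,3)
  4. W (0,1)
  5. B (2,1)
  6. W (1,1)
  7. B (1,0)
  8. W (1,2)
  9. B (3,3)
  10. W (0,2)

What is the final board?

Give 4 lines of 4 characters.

Move 1: B@(0,0) -> caps B=0 W=0
Move 2: W@(1,3) -> caps B=0 W=0
Move 3: B@(0,3) -> caps B=0 W=0
Move 4: W@(0,1) -> caps B=0 W=0
Move 5: B@(2,1) -> caps B=0 W=0
Move 6: W@(1,1) -> caps B=0 W=0
Move 7: B@(1,0) -> caps B=0 W=0
Move 8: W@(1,2) -> caps B=0 W=0
Move 9: B@(3,3) -> caps B=0 W=0
Move 10: W@(0,2) -> caps B=0 W=1

Answer: BWW.
BWWW
.B..
...B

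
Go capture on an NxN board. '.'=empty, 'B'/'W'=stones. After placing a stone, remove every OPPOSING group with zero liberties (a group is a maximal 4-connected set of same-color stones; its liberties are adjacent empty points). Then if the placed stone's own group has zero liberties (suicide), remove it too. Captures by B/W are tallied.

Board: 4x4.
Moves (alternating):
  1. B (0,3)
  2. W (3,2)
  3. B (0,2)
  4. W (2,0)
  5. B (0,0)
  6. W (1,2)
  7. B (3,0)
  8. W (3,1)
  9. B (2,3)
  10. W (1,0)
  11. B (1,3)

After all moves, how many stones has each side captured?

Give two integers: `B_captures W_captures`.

Answer: 0 1

Derivation:
Move 1: B@(0,3) -> caps B=0 W=0
Move 2: W@(3,2) -> caps B=0 W=0
Move 3: B@(0,2) -> caps B=0 W=0
Move 4: W@(2,0) -> caps B=0 W=0
Move 5: B@(0,0) -> caps B=0 W=0
Move 6: W@(1,2) -> caps B=0 W=0
Move 7: B@(3,0) -> caps B=0 W=0
Move 8: W@(3,1) -> caps B=0 W=1
Move 9: B@(2,3) -> caps B=0 W=1
Move 10: W@(1,0) -> caps B=0 W=1
Move 11: B@(1,3) -> caps B=0 W=1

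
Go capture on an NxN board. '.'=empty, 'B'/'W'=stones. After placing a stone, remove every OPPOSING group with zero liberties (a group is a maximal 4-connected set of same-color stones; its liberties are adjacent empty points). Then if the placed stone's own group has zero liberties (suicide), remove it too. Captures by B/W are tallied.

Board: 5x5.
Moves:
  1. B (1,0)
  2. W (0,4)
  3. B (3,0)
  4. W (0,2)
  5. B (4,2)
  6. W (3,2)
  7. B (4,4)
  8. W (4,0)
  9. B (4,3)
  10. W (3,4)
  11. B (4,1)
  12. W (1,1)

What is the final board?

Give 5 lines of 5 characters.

Move 1: B@(1,0) -> caps B=0 W=0
Move 2: W@(0,4) -> caps B=0 W=0
Move 3: B@(3,0) -> caps B=0 W=0
Move 4: W@(0,2) -> caps B=0 W=0
Move 5: B@(4,2) -> caps B=0 W=0
Move 6: W@(3,2) -> caps B=0 W=0
Move 7: B@(4,4) -> caps B=0 W=0
Move 8: W@(4,0) -> caps B=0 W=0
Move 9: B@(4,3) -> caps B=0 W=0
Move 10: W@(3,4) -> caps B=0 W=0
Move 11: B@(4,1) -> caps B=1 W=0
Move 12: W@(1,1) -> caps B=1 W=0

Answer: ..W.W
BW...
.....
B.W.W
.BBBB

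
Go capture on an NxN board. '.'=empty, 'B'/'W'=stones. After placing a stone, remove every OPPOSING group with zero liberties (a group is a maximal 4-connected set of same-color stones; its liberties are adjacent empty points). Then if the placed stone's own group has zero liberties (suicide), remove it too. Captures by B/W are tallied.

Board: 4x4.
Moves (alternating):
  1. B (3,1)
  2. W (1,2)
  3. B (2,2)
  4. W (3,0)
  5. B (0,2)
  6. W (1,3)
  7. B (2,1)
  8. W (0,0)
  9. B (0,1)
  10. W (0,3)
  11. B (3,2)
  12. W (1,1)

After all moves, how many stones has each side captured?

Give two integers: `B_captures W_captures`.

Move 1: B@(3,1) -> caps B=0 W=0
Move 2: W@(1,2) -> caps B=0 W=0
Move 3: B@(2,2) -> caps B=0 W=0
Move 4: W@(3,0) -> caps B=0 W=0
Move 5: B@(0,2) -> caps B=0 W=0
Move 6: W@(1,3) -> caps B=0 W=0
Move 7: B@(2,1) -> caps B=0 W=0
Move 8: W@(0,0) -> caps B=0 W=0
Move 9: B@(0,1) -> caps B=0 W=0
Move 10: W@(0,3) -> caps B=0 W=0
Move 11: B@(3,2) -> caps B=0 W=0
Move 12: W@(1,1) -> caps B=0 W=2

Answer: 0 2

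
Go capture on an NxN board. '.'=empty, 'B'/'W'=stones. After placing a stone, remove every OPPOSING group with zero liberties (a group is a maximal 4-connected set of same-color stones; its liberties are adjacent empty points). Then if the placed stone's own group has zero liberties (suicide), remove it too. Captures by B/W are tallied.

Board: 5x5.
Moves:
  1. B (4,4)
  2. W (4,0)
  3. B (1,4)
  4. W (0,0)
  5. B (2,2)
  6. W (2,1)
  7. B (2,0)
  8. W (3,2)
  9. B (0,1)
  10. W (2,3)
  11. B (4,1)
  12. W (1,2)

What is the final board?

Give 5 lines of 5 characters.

Move 1: B@(4,4) -> caps B=0 W=0
Move 2: W@(4,0) -> caps B=0 W=0
Move 3: B@(1,4) -> caps B=0 W=0
Move 4: W@(0,0) -> caps B=0 W=0
Move 5: B@(2,2) -> caps B=0 W=0
Move 6: W@(2,1) -> caps B=0 W=0
Move 7: B@(2,0) -> caps B=0 W=0
Move 8: W@(3,2) -> caps B=0 W=0
Move 9: B@(0,1) -> caps B=0 W=0
Move 10: W@(2,3) -> caps B=0 W=0
Move 11: B@(4,1) -> caps B=0 W=0
Move 12: W@(1,2) -> caps B=0 W=1

Answer: WB...
..W.B
BW.W.
..W..
WB..B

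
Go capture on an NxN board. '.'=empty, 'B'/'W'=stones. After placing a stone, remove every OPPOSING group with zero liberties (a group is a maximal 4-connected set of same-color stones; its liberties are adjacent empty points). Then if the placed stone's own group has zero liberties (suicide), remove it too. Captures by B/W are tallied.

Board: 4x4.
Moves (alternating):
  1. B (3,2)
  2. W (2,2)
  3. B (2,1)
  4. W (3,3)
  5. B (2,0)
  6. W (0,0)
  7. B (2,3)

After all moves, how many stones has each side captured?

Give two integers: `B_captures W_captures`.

Answer: 1 0

Derivation:
Move 1: B@(3,2) -> caps B=0 W=0
Move 2: W@(2,2) -> caps B=0 W=0
Move 3: B@(2,1) -> caps B=0 W=0
Move 4: W@(3,3) -> caps B=0 W=0
Move 5: B@(2,0) -> caps B=0 W=0
Move 6: W@(0,0) -> caps B=0 W=0
Move 7: B@(2,3) -> caps B=1 W=0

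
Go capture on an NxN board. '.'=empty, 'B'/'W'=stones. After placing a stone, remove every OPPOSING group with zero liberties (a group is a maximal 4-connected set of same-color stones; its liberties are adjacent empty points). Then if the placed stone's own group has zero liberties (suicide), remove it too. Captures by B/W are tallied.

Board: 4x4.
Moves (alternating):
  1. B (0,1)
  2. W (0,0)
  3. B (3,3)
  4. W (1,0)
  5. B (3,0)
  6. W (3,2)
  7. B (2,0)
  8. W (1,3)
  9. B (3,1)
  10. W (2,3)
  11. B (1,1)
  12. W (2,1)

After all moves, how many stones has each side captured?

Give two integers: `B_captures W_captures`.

Move 1: B@(0,1) -> caps B=0 W=0
Move 2: W@(0,0) -> caps B=0 W=0
Move 3: B@(3,3) -> caps B=0 W=0
Move 4: W@(1,0) -> caps B=0 W=0
Move 5: B@(3,0) -> caps B=0 W=0
Move 6: W@(3,2) -> caps B=0 W=0
Move 7: B@(2,0) -> caps B=0 W=0
Move 8: W@(1,3) -> caps B=0 W=0
Move 9: B@(3,1) -> caps B=0 W=0
Move 10: W@(2,3) -> caps B=0 W=1
Move 11: B@(1,1) -> caps B=2 W=1
Move 12: W@(2,1) -> caps B=2 W=1

Answer: 2 1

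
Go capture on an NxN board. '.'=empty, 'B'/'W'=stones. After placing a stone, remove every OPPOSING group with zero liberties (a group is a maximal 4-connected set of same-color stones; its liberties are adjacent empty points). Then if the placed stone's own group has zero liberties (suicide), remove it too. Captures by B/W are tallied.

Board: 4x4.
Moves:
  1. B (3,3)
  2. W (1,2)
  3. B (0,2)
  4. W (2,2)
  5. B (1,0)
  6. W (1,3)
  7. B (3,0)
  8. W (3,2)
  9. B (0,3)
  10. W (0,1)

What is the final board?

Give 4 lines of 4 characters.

Move 1: B@(3,3) -> caps B=0 W=0
Move 2: W@(1,2) -> caps B=0 W=0
Move 3: B@(0,2) -> caps B=0 W=0
Move 4: W@(2,2) -> caps B=0 W=0
Move 5: B@(1,0) -> caps B=0 W=0
Move 6: W@(1,3) -> caps B=0 W=0
Move 7: B@(3,0) -> caps B=0 W=0
Move 8: W@(3,2) -> caps B=0 W=0
Move 9: B@(0,3) -> caps B=0 W=0
Move 10: W@(0,1) -> caps B=0 W=2

Answer: .W..
B.WW
..W.
B.WB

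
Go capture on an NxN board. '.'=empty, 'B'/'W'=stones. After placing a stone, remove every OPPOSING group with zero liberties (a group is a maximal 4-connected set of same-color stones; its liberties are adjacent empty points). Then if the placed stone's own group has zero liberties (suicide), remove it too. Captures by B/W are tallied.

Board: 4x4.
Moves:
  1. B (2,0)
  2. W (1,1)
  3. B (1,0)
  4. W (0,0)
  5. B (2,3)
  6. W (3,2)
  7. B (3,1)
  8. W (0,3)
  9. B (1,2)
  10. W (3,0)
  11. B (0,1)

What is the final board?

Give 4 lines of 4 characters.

Move 1: B@(2,0) -> caps B=0 W=0
Move 2: W@(1,1) -> caps B=0 W=0
Move 3: B@(1,0) -> caps B=0 W=0
Move 4: W@(0,0) -> caps B=0 W=0
Move 5: B@(2,3) -> caps B=0 W=0
Move 6: W@(3,2) -> caps B=0 W=0
Move 7: B@(3,1) -> caps B=0 W=0
Move 8: W@(0,3) -> caps B=0 W=0
Move 9: B@(1,2) -> caps B=0 W=0
Move 10: W@(3,0) -> caps B=0 W=0
Move 11: B@(0,1) -> caps B=1 W=0

Answer: .B.W
BWB.
B..B
.BW.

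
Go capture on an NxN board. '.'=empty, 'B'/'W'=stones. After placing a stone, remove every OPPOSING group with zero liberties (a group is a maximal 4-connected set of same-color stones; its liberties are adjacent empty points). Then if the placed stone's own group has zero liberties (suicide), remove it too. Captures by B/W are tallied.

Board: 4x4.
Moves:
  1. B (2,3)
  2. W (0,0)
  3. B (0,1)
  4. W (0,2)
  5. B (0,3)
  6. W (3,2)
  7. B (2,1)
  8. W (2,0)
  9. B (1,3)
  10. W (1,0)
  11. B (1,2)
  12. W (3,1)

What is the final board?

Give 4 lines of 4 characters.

Move 1: B@(2,3) -> caps B=0 W=0
Move 2: W@(0,0) -> caps B=0 W=0
Move 3: B@(0,1) -> caps B=0 W=0
Move 4: W@(0,2) -> caps B=0 W=0
Move 5: B@(0,3) -> caps B=0 W=0
Move 6: W@(3,2) -> caps B=0 W=0
Move 7: B@(2,1) -> caps B=0 W=0
Move 8: W@(2,0) -> caps B=0 W=0
Move 9: B@(1,3) -> caps B=0 W=0
Move 10: W@(1,0) -> caps B=0 W=0
Move 11: B@(1,2) -> caps B=1 W=0
Move 12: W@(3,1) -> caps B=1 W=0

Answer: WB.B
W.BB
WB.B
.WW.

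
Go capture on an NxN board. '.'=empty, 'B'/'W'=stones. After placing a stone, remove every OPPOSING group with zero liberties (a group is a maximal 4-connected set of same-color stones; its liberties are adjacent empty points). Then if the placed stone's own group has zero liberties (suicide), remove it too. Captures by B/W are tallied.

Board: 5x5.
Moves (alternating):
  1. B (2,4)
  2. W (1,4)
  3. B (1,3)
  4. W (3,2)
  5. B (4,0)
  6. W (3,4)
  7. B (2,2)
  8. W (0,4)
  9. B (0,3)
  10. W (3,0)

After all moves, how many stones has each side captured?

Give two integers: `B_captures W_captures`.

Move 1: B@(2,4) -> caps B=0 W=0
Move 2: W@(1,4) -> caps B=0 W=0
Move 3: B@(1,3) -> caps B=0 W=0
Move 4: W@(3,2) -> caps B=0 W=0
Move 5: B@(4,0) -> caps B=0 W=0
Move 6: W@(3,4) -> caps B=0 W=0
Move 7: B@(2,2) -> caps B=0 W=0
Move 8: W@(0,4) -> caps B=0 W=0
Move 9: B@(0,3) -> caps B=2 W=0
Move 10: W@(3,0) -> caps B=2 W=0

Answer: 2 0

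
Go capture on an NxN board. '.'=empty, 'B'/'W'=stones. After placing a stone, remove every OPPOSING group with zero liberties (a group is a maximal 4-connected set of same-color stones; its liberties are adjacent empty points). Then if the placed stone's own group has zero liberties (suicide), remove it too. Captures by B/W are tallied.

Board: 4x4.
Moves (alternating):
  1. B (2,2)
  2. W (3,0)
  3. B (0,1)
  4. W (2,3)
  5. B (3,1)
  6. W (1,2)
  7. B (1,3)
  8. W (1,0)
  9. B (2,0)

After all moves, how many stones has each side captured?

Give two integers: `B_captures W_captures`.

Move 1: B@(2,2) -> caps B=0 W=0
Move 2: W@(3,0) -> caps B=0 W=0
Move 3: B@(0,1) -> caps B=0 W=0
Move 4: W@(2,3) -> caps B=0 W=0
Move 5: B@(3,1) -> caps B=0 W=0
Move 6: W@(1,2) -> caps B=0 W=0
Move 7: B@(1,3) -> caps B=0 W=0
Move 8: W@(1,0) -> caps B=0 W=0
Move 9: B@(2,0) -> caps B=1 W=0

Answer: 1 0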